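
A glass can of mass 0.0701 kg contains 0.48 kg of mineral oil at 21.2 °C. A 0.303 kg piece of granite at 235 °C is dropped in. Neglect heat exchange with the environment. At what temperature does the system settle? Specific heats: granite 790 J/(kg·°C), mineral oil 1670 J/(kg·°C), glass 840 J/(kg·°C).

Heat gained plus heat lost sum to zero:
0.303×790×(T − 235) + 0.48×1670×(T − 21.2) + 0.0701×840×(T − 21.2) = 0
1099.9 T = 74494
T ≈ 67.73 °C

T_f ≈ 67.7 °C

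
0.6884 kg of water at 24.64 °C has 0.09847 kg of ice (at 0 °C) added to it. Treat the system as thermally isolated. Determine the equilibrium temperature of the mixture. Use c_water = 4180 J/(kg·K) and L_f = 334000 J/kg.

T_f ≈ 11.6 °C

Sum of m c ΔT and latent-heat terms is zero:
melt ice: 0.09847·334000 = 32889
  meltwater 0→T: 0.09847·4180·T = 411.6 T
  water: 2877.5(T − 24.64)
3289.1 T = 70902 − 32889 = 38013
T ≈ 11.56 °C (positive, so assuming full melt was valid).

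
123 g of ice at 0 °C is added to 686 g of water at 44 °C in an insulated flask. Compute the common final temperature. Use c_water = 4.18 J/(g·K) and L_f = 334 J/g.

T_f ≈ 25.2 °C

Let T be the final temperature. ΣQ_i = 0:
fusion: m_ice L_f = 123·334 = 41082; warm the meltwater: 514.14 T; water: 2867.5(T − 44)
3381.6 T = 126169 − 41082 = 85087
T ≈ 25.16 °C — above 0 °C, consistent with complete melting.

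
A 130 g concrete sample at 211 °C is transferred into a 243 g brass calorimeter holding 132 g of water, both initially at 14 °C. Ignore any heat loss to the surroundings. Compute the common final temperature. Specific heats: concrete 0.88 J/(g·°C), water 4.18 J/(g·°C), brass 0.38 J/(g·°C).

T_f ≈ 43.7 °C

With ΣQ=0 the equilibrium temperature is the m·c-weighted mean:
T_f = (114.4×211 + 551.76×14 + 92.34×14) / (114.4 + 551.76 + 92.34)
    = 33156 / 758.5 ≈ 43.71 °C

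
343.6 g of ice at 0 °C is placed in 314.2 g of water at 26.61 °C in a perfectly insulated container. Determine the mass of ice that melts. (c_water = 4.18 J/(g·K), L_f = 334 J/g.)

Cooling the water to 0 °C releases 314.2×4.18×26.61 = 34948 J.
Melting all 343.6 g of ice would need 343.6×334 = 114762 J.
34948 J < 114762 J, so only part of the ice melts and the system sits at 0 °C.
m_melted×334 = 34948  ⇒  m_melted ≈ 104.6 g.

m_melted ≈ 105 g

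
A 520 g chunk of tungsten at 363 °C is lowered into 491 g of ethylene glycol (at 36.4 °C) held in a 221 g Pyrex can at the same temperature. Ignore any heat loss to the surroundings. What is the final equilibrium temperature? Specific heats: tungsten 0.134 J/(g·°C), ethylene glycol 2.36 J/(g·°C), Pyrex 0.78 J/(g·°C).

T_f = Σ m_i c_i T_i / Σ m_i c_i:
T_f = (69.68×363 + 1158.8×36.4 + 172.38×36.4) / (69.68 + 1158.8 + 172.38)
    = 73747 / 1400.8 ≈ 52.65 °C

T_f ≈ 52.6 °C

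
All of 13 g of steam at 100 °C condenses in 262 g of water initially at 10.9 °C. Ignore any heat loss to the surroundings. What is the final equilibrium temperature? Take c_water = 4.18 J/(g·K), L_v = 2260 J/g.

T_f ≈ 40.7 °C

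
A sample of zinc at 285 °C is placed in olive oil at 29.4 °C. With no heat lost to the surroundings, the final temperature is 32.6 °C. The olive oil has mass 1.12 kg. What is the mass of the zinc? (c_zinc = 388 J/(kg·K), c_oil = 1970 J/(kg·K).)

m ≈ 0.0721 kg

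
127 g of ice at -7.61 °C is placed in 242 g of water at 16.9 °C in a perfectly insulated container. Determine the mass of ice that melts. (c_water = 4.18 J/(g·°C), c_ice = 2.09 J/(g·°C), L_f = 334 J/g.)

m_melted ≈ 45.1 g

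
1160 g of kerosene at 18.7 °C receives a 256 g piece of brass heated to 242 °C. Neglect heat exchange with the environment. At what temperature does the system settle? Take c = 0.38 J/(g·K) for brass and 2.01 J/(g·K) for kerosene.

T_f = Σ m_i c_i T_i / Σ m_i c_i:
T_f = (97.28*242 + 2331.6*18.7) / (97.28 + 2331.6)
    = 67143 / 2428.9 ≈ 27.64 °C

T_f ≈ 27.6 °C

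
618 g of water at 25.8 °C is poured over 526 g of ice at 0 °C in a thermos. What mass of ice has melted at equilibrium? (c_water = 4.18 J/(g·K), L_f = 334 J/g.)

m_melted ≈ 200 g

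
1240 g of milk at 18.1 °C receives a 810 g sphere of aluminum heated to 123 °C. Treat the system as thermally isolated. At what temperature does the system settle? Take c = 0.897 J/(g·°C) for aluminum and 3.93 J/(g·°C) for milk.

T_f ≈ 31.7 °C

Setting the total heat transfer to zero:
810*0.897*(T − 123) + 1240*3.93*(T − 18.1) = 0
726.57(T − 123) + 4873.2(T − 18.1) = 0
(726.57 + 4873.2) T = 726.57*123 + 4873.2*18.1
T = 177573/5599.8 ≈ 31.71 °C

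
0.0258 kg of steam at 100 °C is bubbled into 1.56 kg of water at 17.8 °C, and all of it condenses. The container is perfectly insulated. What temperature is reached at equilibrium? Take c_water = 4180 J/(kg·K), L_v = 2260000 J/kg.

Sum of m c ΔT and latent-heat terms is zero:
latent heat released on condensation: 0.0258×2260000 = 58308; condensed water 100 °C→T: 107.84(T − 100); original water: 6520.8(T − 17.8)
6628.6 T = 58308 + 10784 + 116070 = 185163
T ≈ 27.93 °C — below 100 °C, confirming all the steam condensed.

T_f ≈ 27.9 °C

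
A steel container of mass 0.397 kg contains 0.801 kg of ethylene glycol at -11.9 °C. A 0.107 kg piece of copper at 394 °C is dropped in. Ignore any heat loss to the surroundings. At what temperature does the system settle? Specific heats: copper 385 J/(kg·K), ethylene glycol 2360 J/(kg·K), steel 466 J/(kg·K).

T_f ≈ -4.0 °C

T_f = Σ m_i c_i T_i / Σ m_i c_i:
T_f = (41.2·394 + 1890.4·(-11.9) + 185·(-11.9)) / (41.2 + 1890.4 + 185)
    = -8466 / 2116.6 ≈ -4.00 °C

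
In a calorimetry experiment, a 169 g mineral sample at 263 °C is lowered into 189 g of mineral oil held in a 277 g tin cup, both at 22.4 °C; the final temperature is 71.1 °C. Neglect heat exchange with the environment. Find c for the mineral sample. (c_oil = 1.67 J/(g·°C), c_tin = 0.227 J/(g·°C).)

Taking heat into each body as positive, Σ m c ΔT = 0:
169×c×(71.1 − 263) + 189×1.67×(71.1 − 22.4) + 277×0.227×(71.1 − 22.4) = 0
-32431 c = -18433
c = -18433/-32431 ≈ 0.5684 J/(g·°C)

c ≈ 0.568 J/(g·°C)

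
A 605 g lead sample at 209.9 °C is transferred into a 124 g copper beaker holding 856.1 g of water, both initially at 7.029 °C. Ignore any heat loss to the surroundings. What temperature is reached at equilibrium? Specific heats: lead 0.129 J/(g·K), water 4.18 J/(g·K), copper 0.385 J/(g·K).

Taking heat into each body as positive, Σ m c ΔT = 0:
605*0.129*(T − 209.9) + 856.1*4.18*(T − 7.029) + 124*0.385*(T − 7.029) = 0
78.05(T − 209.9) + 3578.5(T − 7.029) + 47.74(T − 7.029) = 0
3704.3 T = 41870
T = 41870 / 3704.3 = 11.3 °C

T_f ≈ 11.3 °C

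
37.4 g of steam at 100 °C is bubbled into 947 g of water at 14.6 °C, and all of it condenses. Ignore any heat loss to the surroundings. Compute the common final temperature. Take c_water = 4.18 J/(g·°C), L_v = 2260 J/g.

Setting the total heat transfer to zero:
steam→water at 100 °C releases m L_v = 37.4·2260 = 84524; condensate cools 100→T: 37.4·4.18·(T − 100) = 156.33(T − 100); water warms: 947·4.18·(T − 14.6) = 3958.5(T − 14.6)
4114.8 T = 84524 + 15633 + 57794 = 157951
T ≈ 38.39 °C (< 100 °C, so full condensation is consistent).

T_f ≈ 38.4 °C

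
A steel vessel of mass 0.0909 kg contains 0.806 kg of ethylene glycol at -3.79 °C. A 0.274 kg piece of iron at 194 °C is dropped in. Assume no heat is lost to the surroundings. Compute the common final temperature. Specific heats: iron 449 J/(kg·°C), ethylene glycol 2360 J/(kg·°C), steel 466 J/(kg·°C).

T_f ≈ 8.0 °C

Taking heat into each body as positive, Σ m c ΔT = 0:
0.274·449·(T − 194) + 0.806·2360·(T − (-3.79)) + 0.0909·466·(T − (-3.79)) = 0
2067.5 T = 16497
T = 16497/2067.5 ≈ 7.98 °C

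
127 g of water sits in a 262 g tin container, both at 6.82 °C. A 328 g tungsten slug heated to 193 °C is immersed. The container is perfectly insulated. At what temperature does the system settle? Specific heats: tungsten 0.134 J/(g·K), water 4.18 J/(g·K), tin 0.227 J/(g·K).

Let T be the final temperature. ΣQ_i = 0:
328×0.134×(T − 193) + 127×4.18×(T − 6.82) + 262×0.227×(T − 6.82) = 0
634.29 T = 12509
T ≈ 19.72 °C

T_f ≈ 19.7 °C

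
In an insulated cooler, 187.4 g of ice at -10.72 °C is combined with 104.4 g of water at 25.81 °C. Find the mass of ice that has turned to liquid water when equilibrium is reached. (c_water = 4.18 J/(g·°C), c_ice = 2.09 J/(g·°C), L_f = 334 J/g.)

Cooling the water to 0 °C releases 104.4·4.18·25.81 = 11263 J.
Warming the ice to 0 °C takes 187.4·2.09·10.72 = 4198.7 J, leaving 7064.6 J for melting.
Melting all 187.4 g of ice would need 187.4·334 = 62592 J.
7064.6 J < 62592 J, so only part of the ice melts and the system sits at 0 °C.
m_melted·334 = 7064.6  ⇒  m_melted ≈ 21.15 g.

m_melted ≈ 21.2 g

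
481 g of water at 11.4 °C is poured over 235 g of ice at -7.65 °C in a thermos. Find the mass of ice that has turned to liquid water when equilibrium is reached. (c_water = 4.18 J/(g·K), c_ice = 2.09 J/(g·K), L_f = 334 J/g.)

Water can give up m c ΔT = 481×4.18×11.4 = 22921 J before reaching 0 °C.
Of that, 235×2.09×7.65 = 3757.3 J goes to bring the ice to 0 °C, leaving 19163 J.
To melt every bit of ice: 235×334 = 78490 J.
Since 19163 < 78490 J, not all the ice melts; equilibrium is at 0 °C.
Mass melted = 19163/334 ≈ 57.38 g.

m_melted ≈ 57.4 g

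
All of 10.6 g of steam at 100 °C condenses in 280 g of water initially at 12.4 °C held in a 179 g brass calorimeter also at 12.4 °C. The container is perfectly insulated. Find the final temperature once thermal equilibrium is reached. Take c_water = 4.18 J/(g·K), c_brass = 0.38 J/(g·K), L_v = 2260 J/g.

Energy conservation, ΣQ = 0:
steam→water at 100 °C releases m L_v = 10.6·2260 = 23956
  condensate cools 100→T: 10.6·4.18·(T − 100) = 44.31(T − 100)
  water warms: 280·4.18·(T − 12.4) = 1170.4(T − 12.4)
  cup: 68.02(T − 12.4)
1282.7 T = 23956 + 4430.8 + 15356 = 43743
T ≈ 34.10 °C (< 100 °C, so full condensation is consistent).

T_f ≈ 34.1 °C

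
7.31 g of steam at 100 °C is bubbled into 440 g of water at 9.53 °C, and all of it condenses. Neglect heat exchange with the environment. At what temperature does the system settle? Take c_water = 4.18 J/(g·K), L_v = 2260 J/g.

Conservation of energy gives ΣQ = 0:
latent heat released on condensation: 7.31·2260 = 16521
  condensed water 100 °C→T: 30.56(T − 100)
  water warms: 440·4.18·(T − 9.53) = 1839.2(T − 9.53)
1869.8 T = 16521 + 3055.6 + 17528 = 37104
T ≈ 19.84 °C — below 100 °C, confirming all the steam condensed.

T_f ≈ 19.8 °C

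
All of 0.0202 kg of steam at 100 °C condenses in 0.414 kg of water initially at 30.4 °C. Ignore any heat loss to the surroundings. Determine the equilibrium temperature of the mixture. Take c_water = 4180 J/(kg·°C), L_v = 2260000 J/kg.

Setting the total heat transfer to zero:
condense steam: −0.0202·2260000 = −45652; condensate cools 100→T: 0.0202·4180·(T − 100) = 84.44(T − 100); water warms: 0.414·4180·(T − 30.4) = 1730.5(T − 30.4)
1815 T = 45652 + 8443.6 + 52608 = 106703
T ≈ 58.79 °C (< 100 °C, so full condensation is consistent).

T_f ≈ 58.8 °C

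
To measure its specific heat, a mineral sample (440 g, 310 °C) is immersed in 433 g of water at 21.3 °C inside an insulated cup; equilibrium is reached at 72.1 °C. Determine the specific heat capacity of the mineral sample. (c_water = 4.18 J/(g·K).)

c ≈ 0.878 J/(g·K)

Heat gained plus heat lost sum to zero:
440·c·(72.1 − 310) + 433·4.18·(72.1 − 21.3) = 0
-104676 c = -91945
c = -91945/-104676 ≈ 0.8784 J/(g·K)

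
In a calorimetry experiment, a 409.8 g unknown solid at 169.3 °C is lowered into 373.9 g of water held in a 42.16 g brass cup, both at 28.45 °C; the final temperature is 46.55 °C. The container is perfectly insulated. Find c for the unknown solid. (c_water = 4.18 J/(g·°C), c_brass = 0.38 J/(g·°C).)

Energy conservation, ΣQ = 0:
409.8·c·(46.55 − 169.3) + 373.9·4.18·(46.55 − 28.45) + 42.16·0.38·(46.55 − 28.45) = 0
-50303 c = -28579
c = -28579/-50303 ≈ 0.5681 J/(g·°C)

c ≈ 0.568 J/(g·°C)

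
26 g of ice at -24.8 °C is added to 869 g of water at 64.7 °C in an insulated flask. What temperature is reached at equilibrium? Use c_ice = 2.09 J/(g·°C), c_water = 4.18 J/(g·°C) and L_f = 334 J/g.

T_f ≈ 60.1 °C

Sum of m c ΔT and latent-heat terms is zero:
warm ice to 0 °C: 26·2.09·(0 − (-24.8)) = 1347.6; latent heat to melt: 26·334 = 8684; meltwater 0→T: 26·4.18·T = 108.68 T; water: 3632.4(T − 64.7)
3741.1 T = 235018 − 10032 = 224986
T ≈ 60.14 °C (positive, so assuming full melt was valid).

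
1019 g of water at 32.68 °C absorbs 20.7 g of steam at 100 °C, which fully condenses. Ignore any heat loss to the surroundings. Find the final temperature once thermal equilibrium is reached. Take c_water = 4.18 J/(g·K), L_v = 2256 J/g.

T_f ≈ 44.8 °C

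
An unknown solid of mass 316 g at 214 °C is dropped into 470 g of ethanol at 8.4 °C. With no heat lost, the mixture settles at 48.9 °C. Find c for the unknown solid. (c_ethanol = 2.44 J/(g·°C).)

c ≈ 0.89 J/(g·°C)

Heat lost by the unknown solid = heat gained by the ethanol:
316·c·(214 − 48.9) = 470·2.44·(48.9 − 8.4)
52172 c = 46445  ⇒  c ≈ 0.8902 J/(g·°C)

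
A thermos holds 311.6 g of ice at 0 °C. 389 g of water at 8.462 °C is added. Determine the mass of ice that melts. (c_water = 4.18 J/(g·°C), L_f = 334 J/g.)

m_melted ≈ 41.2 g

Cooling the water to 0 °C releases 389·4.18·8.462 = 13759 J.
Melting all 311.6 g of ice would need 311.6·334 = 104074 J.
That's not enough to melt it all — equilibrium is at 0 °C with ice remaining.
m_melted·334 = 13759  ⇒  m_melted ≈ 41.2 g.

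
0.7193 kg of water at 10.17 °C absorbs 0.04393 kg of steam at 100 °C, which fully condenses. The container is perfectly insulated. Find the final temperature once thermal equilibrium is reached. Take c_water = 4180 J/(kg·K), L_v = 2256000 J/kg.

T_f ≈ 46.4 °C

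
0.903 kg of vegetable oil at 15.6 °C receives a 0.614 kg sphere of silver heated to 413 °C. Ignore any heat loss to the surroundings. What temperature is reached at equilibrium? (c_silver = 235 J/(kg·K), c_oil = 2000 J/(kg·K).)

T_f ≈ 45.0 °C

Taking heat into each body as positive, Σ m c ΔT = 0:
0.614*235*(T − 413) + 0.903*2000*(T − 15.6) = 0
144.29(T − 413) + 1806(T − 15.6) = 0
(144.29 + 1806) T = 144.29*413 + 1806*15.6
T ≈ 45.00 °C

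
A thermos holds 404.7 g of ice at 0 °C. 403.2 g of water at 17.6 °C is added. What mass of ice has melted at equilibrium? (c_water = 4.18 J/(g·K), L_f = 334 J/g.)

Cooling the water to 0 °C releases 403.2×4.18×17.6 = 29663 J.
Melting all 404.7 g of ice would need 404.7×334 = 135170 J.
That's not enough to melt it all — equilibrium is at 0 °C with ice remaining.
Mass melted = 29663/334 ≈ 88.81 g.

m_melted ≈ 88.8 g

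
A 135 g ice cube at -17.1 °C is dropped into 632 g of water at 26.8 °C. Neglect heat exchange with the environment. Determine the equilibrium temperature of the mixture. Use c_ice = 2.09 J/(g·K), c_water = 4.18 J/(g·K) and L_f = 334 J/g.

T_f ≈ 6.5 °C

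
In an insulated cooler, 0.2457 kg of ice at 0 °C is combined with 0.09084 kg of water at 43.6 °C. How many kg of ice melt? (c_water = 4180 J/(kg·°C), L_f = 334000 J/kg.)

m_melted ≈ 0.0496 kg

Cooling the water to 0 °C releases 0.09084×4180×43.6 = 16555 J.
Melting all 0.2457 kg of ice would need 0.2457×334000 = 82064 J.
Since 16555 < 82064 J, not all the ice melts; equilibrium is at 0 °C.
m_melted×334000 = 16555  ⇒  m_melted ≈ 0.04957 kg.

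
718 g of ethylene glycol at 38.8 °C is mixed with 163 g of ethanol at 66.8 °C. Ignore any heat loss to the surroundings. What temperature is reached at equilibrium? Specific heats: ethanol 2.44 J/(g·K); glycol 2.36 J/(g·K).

T_f ≈ 44.1 °C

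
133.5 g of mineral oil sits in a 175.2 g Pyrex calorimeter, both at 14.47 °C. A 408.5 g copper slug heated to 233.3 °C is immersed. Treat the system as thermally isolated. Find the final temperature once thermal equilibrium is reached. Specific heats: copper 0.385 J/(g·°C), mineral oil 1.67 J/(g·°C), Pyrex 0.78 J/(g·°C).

Taking heat into each body as positive, Σ m c ΔT = 0:
408.5·0.385·(T − 233.3) + 133.5·1.67·(T − 14.47) + 175.2·0.78·(T − 14.47) = 0
157.27(T − 233.3) + 222.94(T − 14.47) + 136.66(T − 14.47) = 0
(157.27 + 222.94 + 136.66) T = 157.27·233.3 + 222.94·14.47 + 136.66·14.47
T ≈ 81.05 °C

T_f ≈ 81.1 °C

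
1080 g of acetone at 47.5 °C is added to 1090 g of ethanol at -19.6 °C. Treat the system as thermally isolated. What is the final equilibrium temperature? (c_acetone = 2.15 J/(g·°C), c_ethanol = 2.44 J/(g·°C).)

Let T be the final temperature. ΣQ_i = 0:
1080·2.15·(T − 47.5) + 1090·2.44·(T − (-19.6)) = 0
(2322 + 2659.6) T = 2322·47.5 + 2659.6·(-19.6)
T ≈ 11.68 °C

T_f ≈ 11.7 °C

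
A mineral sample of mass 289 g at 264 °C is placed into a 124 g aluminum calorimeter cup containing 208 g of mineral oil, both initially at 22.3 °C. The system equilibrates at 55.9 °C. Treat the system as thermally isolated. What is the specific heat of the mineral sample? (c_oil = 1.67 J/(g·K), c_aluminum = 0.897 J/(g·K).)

c ≈ 0.256 J/(g·K)

Heat gained plus heat lost sum to zero:
289·c·(55.9 − 264) + 208·1.67·(55.9 − 22.3) + 124·0.897·(55.9 − 22.3) = 0
-60141 c = -15409
c = -15409/-60141 ≈ 0.2562 J/(g·K)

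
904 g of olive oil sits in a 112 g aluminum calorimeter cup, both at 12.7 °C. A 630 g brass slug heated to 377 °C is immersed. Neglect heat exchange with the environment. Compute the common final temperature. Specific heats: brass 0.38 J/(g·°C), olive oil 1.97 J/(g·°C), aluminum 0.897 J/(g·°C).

T_f ≈ 53.8 °C

Taking heat into each body as positive, Σ m c ΔT = 0:
630×0.38×(T − 377) + 904×1.97×(T − 12.7) + 112×0.897×(T − 12.7) = 0
239.4(T − 377) + 1780.9(T − 12.7) + 100.46(T − 12.7) = 0
(239.4 + 1780.9 + 100.46) T = 239.4×377 + 1780.9×12.7 + 100.46×12.7
T = 114147 / 2120.7 = 53.8 °C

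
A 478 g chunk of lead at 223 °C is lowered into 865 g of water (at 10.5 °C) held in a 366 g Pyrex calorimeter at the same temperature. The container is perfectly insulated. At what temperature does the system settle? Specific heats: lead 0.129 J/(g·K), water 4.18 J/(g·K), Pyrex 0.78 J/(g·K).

T_f ≈ 13.8 °C

Let T be the final temperature. ΣQ_i = 0:
478*0.129*(T − 223) + 865*4.18*(T − 10.5) + 366*0.78*(T − 10.5) = 0
61.66(T − 223) + 3615.7(T − 10.5) + 285.48(T − 10.5) = 0
3962.8 T = 54713
T = 54713/3962.8 ≈ 13.81 °C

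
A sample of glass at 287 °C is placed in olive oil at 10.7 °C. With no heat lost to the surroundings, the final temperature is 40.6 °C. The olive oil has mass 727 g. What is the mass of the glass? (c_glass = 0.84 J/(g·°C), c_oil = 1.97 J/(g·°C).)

m ≈ 207 g

Heat lost by the glass = heat gained by the oil:
m·0.84·(287 − 40.6) = 727·1.97·(40.6 − 10.7)
206.98 m = 42822  ⇒  m ≈ 206.9 g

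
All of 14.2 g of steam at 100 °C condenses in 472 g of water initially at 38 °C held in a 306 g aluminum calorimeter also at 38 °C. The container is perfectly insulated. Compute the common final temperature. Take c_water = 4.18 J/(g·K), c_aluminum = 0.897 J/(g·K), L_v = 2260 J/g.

T_f ≈ 53.5 °C

Let T be the final temperature. ΣQ_i = 0:
condense steam: −14.2×2260 = −32092
  condensed water 100 °C→T: 59.36(T − 100)
  original water: 1973(T − 38)
  aluminum cup: 306×0.897×(T − 38) = 274.48(T − 38)
2306.8 T = 32092 + 5935.6 + 85403 = 123430
T ≈ 53.51 °C (< 100 °C, so full condensation is consistent).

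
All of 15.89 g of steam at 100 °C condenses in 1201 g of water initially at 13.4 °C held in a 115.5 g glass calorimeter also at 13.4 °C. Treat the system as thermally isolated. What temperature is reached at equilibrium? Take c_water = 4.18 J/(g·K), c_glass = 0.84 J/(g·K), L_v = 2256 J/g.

T_f ≈ 21.4 °C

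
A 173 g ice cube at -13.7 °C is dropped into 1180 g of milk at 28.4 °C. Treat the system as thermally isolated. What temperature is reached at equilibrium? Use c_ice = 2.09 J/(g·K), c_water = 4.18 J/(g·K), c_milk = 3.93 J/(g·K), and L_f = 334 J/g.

T_f ≈ 12.9 °C

Conservation of energy gives ΣQ = 0:
ice -13.7→0 °C: 173×2.09×13.7 = 4953.5
  latent heat to melt: 173×334 = 57782
  meltwater 0→T: 173×4.18×T = 723.14 T
  milk cools: 1180×3.93×(T − 28.4) = 4637.4(T − 28.4)
5360.5 T = 131702 − 62736 = 68967
T ≈ 12.87 °C — above 0 °C, consistent with complete melting.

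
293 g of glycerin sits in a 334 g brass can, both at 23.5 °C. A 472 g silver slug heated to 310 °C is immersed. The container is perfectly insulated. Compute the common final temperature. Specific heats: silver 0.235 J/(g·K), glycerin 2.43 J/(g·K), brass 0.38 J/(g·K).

Heat gained plus heat lost sum to zero:
472·0.235·(T − 310) + 293·2.43·(T − 23.5) + 334·0.38·(T − 23.5) = 0
110.92(T − 310) + 711.99(T − 23.5) + 126.92(T − 23.5) = 0
(110.92 + 711.99 + 126.92) T = 110.92·310 + 711.99·23.5 + 126.92·23.5
T ≈ 56.96 °C

T_f ≈ 57.0 °C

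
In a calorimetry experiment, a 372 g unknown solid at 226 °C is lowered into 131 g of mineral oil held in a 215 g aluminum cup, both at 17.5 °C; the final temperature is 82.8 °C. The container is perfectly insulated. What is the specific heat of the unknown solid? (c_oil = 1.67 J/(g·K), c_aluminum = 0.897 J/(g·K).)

Conservation of energy gives ΣQ = 0:
372·c·(82.8 − 226) + 131·1.67·(82.8 − 17.5) + 215·0.897·(82.8 − 17.5) = 0
-53270 c = -26879
c = -26879/-53270 ≈ 0.5046 J/(g·K)

c ≈ 0.505 J/(g·K)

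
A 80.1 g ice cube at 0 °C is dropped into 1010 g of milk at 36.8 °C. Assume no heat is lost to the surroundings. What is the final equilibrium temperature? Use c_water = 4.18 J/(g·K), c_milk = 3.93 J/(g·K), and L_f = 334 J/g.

Energy conservation, ΣQ = 0:
melt ice: 80.1·334 = 26753; meltwater 0→T: 80.1·4.18·T = 334.82 T; milk cools: 1010·3.93·(T − 36.8) = 3969.3(T − 36.8)
4304.1 T = 146070 − 26753 = 119317
T ≈ 27.72 °C (positive, so assuming full melt was valid).

T_f ≈ 27.7 °C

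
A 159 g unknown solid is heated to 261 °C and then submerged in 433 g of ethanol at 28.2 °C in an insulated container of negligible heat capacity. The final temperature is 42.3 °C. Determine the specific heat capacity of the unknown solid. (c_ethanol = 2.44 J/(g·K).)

c ≈ 0.428 J/(g·K)

Conservation of energy gives ΣQ = 0:
159×c×(42.3 − 261) + 433×2.44×(42.3 − 28.2) = 0
-34773 c = -14897
c = -14897/-34773 ≈ 0.4284 J/(g·K)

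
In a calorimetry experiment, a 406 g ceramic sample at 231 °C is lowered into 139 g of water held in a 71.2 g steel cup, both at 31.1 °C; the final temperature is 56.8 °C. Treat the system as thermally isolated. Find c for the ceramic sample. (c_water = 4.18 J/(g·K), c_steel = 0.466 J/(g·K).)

Conservation of energy gives ΣQ = 0:
406×c×(56.8 − 231) + 139×4.18×(56.8 − 31.1) + 71.2×0.466×(56.8 − 31.1) = 0
-70725 c = -15785
c = -15785/-70725 ≈ 0.2232 J/(g·K)

c ≈ 0.223 J/(g·K)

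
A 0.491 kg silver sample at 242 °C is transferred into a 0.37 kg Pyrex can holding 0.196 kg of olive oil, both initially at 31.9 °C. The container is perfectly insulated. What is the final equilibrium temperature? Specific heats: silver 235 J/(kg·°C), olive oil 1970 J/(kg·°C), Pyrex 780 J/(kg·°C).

T_f ≈ 62.6 °C

Net heat exchanged in the isolated system is zero:
0.491×235×(T − 242) + 0.196×1970×(T − 31.9) + 0.37×780×(T − 31.9) = 0
115.39(T − 242) + 386.12(T − 31.9) + 288.6(T − 31.9) = 0
(115.39 + 386.12 + 288.6) T = 115.39×242 + 386.12×31.9 + 288.6×31.9
T = 49447 / 790.11 = 62.6 °C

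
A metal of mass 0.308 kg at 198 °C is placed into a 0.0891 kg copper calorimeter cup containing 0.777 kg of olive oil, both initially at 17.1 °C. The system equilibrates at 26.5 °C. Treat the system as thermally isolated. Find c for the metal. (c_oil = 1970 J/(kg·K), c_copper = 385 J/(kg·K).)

Setting the total heat transfer to zero:
0.308·c·(26.5 − 198) + 0.777·1970·(26.5 − 17.1) + 0.0891·385·(26.5 − 17.1) = 0
-52.82 c = -14711
c = -14711/-52.82 ≈ 278.5 J/(kg·K)

c ≈ 279 J/(kg·K)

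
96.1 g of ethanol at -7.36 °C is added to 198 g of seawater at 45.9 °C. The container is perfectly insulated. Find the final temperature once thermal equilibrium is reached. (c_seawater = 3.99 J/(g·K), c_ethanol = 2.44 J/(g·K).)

T_f ≈ 33.7 °C

Taking heat into each body as positive, Σ m c ΔT = 0:
198*3.99*(T − 45.9) + 96.1*2.44*(T − (-7.36)) = 0
1024.5 T = 34536
T = 34536 / 1024.5 = 33.7 °C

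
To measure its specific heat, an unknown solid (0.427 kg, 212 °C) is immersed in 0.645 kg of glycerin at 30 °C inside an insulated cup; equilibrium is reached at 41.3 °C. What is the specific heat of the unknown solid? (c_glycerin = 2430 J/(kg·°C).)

Net heat exchanged in the isolated system is zero:
0.427·c·(41.3 − 212) + 0.645·2430·(41.3 − 30) = 0
-72.89 c = -17711
c = -17711/-72.89 ≈ 243 J/(kg·°C)

c ≈ 243 J/(kg·°C)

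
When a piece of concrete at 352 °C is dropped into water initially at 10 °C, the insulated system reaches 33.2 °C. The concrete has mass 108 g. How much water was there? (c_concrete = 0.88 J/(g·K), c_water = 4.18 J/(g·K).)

m ≈ 312 g

Setting the total heat transfer to zero:
108·0.88·(33.2 − 352) + m·4.18·(33.2 − 10) = 0
96.98 m = 30299
m = 30299/96.98 ≈ 312.4 g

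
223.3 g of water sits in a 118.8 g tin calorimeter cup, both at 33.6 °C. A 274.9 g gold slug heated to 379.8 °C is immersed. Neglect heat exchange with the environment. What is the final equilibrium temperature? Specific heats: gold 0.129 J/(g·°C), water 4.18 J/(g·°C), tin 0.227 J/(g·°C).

Taking heat into each body as positive, Σ m c ΔT = 0:
274.9×0.129×(T − 379.8) + 223.3×4.18×(T − 33.6) + 118.8×0.227×(T − 33.6) = 0
35.46(T − 379.8) + 933.39(T − 33.6) + 26.97(T − 33.6) = 0
995.82 T = 45737
T = 45737 / 995.82 = 45.9 °C

T_f ≈ 45.9 °C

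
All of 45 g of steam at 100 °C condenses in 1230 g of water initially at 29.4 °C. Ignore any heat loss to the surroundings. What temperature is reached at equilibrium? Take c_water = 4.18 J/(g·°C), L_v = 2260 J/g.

Taking heat into each body as positive, Σ m c ΔT = 0:
condense steam: −45·2260 = −101700; condensed water 100 °C→T: 188.1(T − 100); water warms: 1230·4.18·(T − 29.4) = 5141.4(T − 29.4)
5329.5 T = 101700 + 18810 + 151157 = 271667
T ≈ 50.97 °C — below 100 °C, confirming all the steam condensed.

T_f ≈ 51.0 °C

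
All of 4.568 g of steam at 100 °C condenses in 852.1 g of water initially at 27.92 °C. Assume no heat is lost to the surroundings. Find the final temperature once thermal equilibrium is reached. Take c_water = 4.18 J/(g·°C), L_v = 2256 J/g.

Energy conservation, ΣQ = 0:
latent heat released on condensation: 4.568·2256 = 10305; condensate cools 100→T: 4.568·4.18·(T − 100) = 19.09(T − 100); original water: 3561.8(T − 27.92)
3580.9 T = 10305 + 1909.4 + 99445 = 111660
T ≈ 31.18 °C — below 100 °C, confirming all the steam condensed.

T_f ≈ 31.2 °C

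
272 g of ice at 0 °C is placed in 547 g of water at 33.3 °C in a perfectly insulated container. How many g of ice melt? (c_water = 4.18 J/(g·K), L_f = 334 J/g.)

Heat available from the water dropping to 0 °C: 547·4.18·33.3 = 76139 J.
To melt every bit of ice: 272·334 = 90848 J.
Since 76139 < 90848 J, not all the ice melts; equilibrium is at 0 °C.
m_melt = 76139 / L_f = 228 g.

m_melted ≈ 228 g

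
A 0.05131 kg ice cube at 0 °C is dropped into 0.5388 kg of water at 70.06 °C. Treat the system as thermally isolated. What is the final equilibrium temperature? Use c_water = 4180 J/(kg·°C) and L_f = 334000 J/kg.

T_f ≈ 57.0 °C

Let T be the final temperature. ΣQ_i = 0:
fusion: m_ice L_f = 0.05131×334000 = 17138; warm the meltwater: 214.48 T; water cools: 0.5388×4180×(T − 70.06) = 2252.2(T − 70.06)
2466.7 T = 157788 − 17138 = 140650
T ≈ 57.02 °C. Since T > 0 °C, the all-ice-melts assumption holds.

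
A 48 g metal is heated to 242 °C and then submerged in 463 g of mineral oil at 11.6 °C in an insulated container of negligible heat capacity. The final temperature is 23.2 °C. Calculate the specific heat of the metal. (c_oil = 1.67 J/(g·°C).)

c ≈ 0.854 J/(g·°C)

Let T be the final temperature. ΣQ_i = 0:
48·c·(23.2 − 242) + 463·1.67·(23.2 − 11.6) = 0
-10502 c = -8969.2
c = -8969.2/-10502 ≈ 0.854 J/(g·°C)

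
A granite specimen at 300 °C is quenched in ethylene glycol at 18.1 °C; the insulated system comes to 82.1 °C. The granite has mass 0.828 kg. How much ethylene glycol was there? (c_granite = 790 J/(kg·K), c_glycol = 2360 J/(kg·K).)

|Q_granite| = |Q_glycol|:
0.828×790×(300 − 82.1) = m×2360×(82.1 − 18.1)
151040 m = 142533  ⇒  m ≈ 0.9437 kg

m ≈ 0.944 kg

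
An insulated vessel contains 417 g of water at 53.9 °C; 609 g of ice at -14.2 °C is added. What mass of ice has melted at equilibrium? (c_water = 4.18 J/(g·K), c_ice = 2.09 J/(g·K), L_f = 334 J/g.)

m_melted ≈ 227 g

Cooling the water to 0 °C releases 417×4.18×53.9 = 93951 J.
Warming the ice to 0 °C takes 609×2.09×14.2 = 18074 J, leaving 75877 J for melting.
Melting all 609 g of ice would need 609×334 = 203406 J.
Since 75877 < 203406 J, not all the ice melts; equilibrium is at 0 °C.
m_melted×334 = 75877  ⇒  m_melted ≈ 227.2 g.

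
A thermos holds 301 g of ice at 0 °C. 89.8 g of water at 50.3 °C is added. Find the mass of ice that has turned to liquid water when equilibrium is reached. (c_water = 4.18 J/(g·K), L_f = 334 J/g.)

m_melted ≈ 56.5 g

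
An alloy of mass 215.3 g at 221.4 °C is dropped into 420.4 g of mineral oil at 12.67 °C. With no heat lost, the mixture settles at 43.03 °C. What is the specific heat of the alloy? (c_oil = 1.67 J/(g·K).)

c ≈ 0.555 J/(g·K)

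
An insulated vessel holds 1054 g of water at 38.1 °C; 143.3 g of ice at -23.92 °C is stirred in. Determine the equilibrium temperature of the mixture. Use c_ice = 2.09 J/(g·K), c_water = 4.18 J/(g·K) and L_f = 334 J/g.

Sum of m c ΔT and latent-heat terms is zero:
ice -23.92→0 °C: 143.3×2.09×23.92 = 7164; latent heat to melt: 143.3×334 = 47862; meltwater 0→T: 143.3×4.18×T = 598.99 T; water: 4405.7(T − 38.1)
5004.7 T = 167858 − 55026 = 112832
T ≈ 22.55 °C — above 0 °C, consistent with complete melting.

T_f ≈ 22.5 °C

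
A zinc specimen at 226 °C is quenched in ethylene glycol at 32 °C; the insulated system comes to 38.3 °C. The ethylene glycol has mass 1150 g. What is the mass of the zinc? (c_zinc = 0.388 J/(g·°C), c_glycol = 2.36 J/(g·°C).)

m ≈ 235 g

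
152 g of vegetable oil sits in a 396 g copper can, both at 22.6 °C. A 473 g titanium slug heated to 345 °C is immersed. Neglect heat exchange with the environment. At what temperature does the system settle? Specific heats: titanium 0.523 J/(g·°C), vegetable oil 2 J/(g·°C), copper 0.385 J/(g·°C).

T_f = Σ m_i c_i T_i / Σ m_i c_i:
T_f = (247.38·345 + 304·22.6 + 152.46·22.6) / (247.38 + 304 + 152.46)
    = 95662 / 703.84 ≈ 135.91 °C

T_f ≈ 135.9 °C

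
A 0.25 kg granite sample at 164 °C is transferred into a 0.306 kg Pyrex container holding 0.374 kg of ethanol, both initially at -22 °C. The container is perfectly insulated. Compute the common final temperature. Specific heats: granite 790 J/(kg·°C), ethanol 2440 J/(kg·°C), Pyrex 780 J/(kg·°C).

Heat gained plus heat lost sum to zero:
0.25*790*(T − 164) + 0.374*2440*(T − (-22)) + 0.306*780*(T − (-22)) = 0
197.5(T − 164) + 912.56(T − (-22)) + 238.68(T − (-22)) = 0
1348.7 T = 7062.7
T ≈ 5.24 °C

T_f ≈ 5.2 °C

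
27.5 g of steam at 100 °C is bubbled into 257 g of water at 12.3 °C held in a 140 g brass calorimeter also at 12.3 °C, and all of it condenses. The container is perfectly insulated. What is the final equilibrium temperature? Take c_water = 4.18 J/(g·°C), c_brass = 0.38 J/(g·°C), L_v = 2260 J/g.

Net heat exchanged in the isolated system is zero:
steam→water at 100 °C releases m L_v = 27.5×2260 = 62150
  condensate cools 100→T: 27.5×4.18×(T − 100) = 114.95(T − 100)
  water warms: 257×4.18×(T − 12.3) = 1074.3(T − 12.3)
  brass cup: 140×0.38×(T − 12.3) = 53.2(T − 12.3)
1242.4 T = 62150 + 11495 + 13868 = 87513
T ≈ 70.44 °C, under the boiling point, so the assumption holds.

T_f ≈ 70.4 °C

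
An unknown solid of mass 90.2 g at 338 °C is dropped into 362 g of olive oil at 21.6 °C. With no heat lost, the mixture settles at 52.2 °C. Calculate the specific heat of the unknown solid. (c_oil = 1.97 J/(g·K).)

Heat lost by the unknown solid = heat gained by the oil:
90.2·c·(338 − 52.2) = 362·1.97·(52.2 − 21.6)
25779 c = 21822  ⇒  c ≈ 0.8465 J/(g·K)

c ≈ 0.847 J/(g·K)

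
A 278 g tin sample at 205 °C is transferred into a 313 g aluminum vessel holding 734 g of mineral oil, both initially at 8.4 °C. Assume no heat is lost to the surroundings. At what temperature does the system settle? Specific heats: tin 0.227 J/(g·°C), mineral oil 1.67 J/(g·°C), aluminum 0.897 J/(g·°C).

T_f ≈ 16.3 °C

Net heat exchanged in the isolated system is zero:
278×0.227×(T − 205) + 734×1.67×(T − 8.4) + 313×0.897×(T − 8.4) = 0
1569.6 T = 25592
T ≈ 16.30 °C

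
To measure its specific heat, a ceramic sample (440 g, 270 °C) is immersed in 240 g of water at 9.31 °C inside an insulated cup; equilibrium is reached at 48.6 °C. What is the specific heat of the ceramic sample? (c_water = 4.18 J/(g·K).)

c ≈ 0.405 J/(g·K)

Let T be the final temperature. ΣQ_i = 0:
440×c×(48.6 − 270) + 240×4.18×(48.6 − 9.31) = 0
-97416 c = -39416
c = -39416/-97416 ≈ 0.4046 J/(g·K)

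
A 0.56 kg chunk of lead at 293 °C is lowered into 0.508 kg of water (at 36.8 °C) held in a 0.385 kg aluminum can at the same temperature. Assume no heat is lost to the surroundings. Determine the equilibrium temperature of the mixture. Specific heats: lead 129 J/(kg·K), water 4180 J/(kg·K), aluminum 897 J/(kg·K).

T_f ≈ 44.1 °C

Net heat exchanged in the isolated system is zero:
0.56·129·(T − 293) + 0.508·4180·(T − 36.8) + 0.385·897·(T − 36.8) = 0
72.24(T − 293) + 2123.4(T − 36.8) + 345.35(T − 36.8) = 0
2541 T = 112018
T = 112018 / 2541 = 44.1 °C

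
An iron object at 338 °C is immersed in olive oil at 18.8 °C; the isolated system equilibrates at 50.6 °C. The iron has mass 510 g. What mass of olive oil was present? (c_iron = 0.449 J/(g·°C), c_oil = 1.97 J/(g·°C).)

Heat gained plus heat lost sum to zero:
510×0.449×(50.6 − 338) + m×1.97×(50.6 − 18.8) = 0
62.65 m = 65812
m = 65812/62.65 ≈ 1051 g

m ≈ 1050 g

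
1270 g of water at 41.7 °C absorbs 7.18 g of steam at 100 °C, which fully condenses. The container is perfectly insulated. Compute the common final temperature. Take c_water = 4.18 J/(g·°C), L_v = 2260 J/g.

Let T be the final temperature. ΣQ_i = 0:
steam→water at 100 °C releases m L_v = 7.18×2260 = 16227; condensed water 100 °C→T: 30.01(T − 100); water warms: 1270×4.18×(T − 41.7) = 5308.6(T − 41.7)
5338.6 T = 16227 + 3001.2 + 221369 = 240597
T ≈ 45.07 °C — below 100 °C, confirming all the steam condensed.

T_f ≈ 45.1 °C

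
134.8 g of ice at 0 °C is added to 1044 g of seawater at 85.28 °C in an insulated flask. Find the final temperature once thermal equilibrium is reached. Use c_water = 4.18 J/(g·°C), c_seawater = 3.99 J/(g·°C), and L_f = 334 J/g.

T_f ≈ 65.6 °C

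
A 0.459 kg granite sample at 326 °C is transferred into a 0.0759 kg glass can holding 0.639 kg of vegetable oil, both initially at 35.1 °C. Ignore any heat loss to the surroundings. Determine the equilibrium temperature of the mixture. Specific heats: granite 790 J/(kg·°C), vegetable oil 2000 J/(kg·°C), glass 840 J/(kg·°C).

T_f ≈ 97.0 °C

Setting the total heat transfer to zero:
0.459*790*(T − 326) + 0.639*2000*(T − 35.1) + 0.0759*840*(T − 35.1) = 0
362.61(T − 326) + 1278(T − 35.1) + 63.76(T − 35.1) = 0
(362.61 + 1278 + 63.76) T = 362.61*326 + 1278*35.1 + 63.76*35.1
T ≈ 96.99 °C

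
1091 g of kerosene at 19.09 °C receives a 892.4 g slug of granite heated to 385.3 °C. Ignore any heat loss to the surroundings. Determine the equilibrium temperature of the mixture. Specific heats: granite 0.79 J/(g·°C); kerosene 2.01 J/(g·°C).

T_f ≈ 108.2 °C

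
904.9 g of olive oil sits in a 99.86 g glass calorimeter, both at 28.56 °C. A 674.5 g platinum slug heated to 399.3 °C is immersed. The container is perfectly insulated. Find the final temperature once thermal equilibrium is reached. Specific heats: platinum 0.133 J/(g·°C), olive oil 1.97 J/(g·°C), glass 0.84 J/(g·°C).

T_f ≈ 45.6 °C

Heat gained plus heat lost sum to zero:
674.5*0.133*(T − 399.3) + 904.9*1.97*(T − 28.56) + 99.86*0.84*(T − 28.56) = 0
(89.71 + 1782.7 + 83.88) T = 89.71*399.3 + 1782.7*28.56 + 83.88*28.56
T ≈ 45.56 °C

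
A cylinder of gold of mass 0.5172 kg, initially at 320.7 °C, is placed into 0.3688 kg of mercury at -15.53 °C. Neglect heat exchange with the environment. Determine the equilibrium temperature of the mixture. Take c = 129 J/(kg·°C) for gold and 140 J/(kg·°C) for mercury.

T_f ≈ 174.0 °C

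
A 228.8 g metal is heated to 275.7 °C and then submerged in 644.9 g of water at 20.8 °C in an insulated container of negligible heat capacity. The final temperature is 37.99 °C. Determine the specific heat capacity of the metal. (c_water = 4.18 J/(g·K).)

c ≈ 0.852 J/(g·K)

Net heat exchanged in the isolated system is zero:
228.8·c·(37.99 − 275.7) + 644.9·4.18·(37.99 − 20.8) = 0
-54388 c = -46339
c = -46339/-54388 ≈ 0.852 J/(g·K)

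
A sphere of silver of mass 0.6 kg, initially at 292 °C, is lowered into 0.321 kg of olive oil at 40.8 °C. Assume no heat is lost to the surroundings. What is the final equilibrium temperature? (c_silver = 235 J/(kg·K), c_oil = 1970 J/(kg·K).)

T_f ≈ 86.6 °C

Heat lost by the silver equals heat gained by the oil:
0.6×235×(292 − T) = 0.321×1970×(T − 40.8)
141(292 − T) = 632.37(T − 40.8)
773.37 T = 66973  ⇒  T ≈ 86.60 °C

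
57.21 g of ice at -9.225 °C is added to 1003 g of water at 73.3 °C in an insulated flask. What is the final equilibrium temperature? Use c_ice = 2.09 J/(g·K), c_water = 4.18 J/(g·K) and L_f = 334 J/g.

Energy balance with sensible and latent terms:
warm ice to 0 °C: 57.21×2.09×(0 − (-9.225)) = 1103
  fusion: m_ice L_f = 57.21×334 = 19108
  warm the meltwater: 239.14 T
  water cools: 1003×4.18×(T − 73.3) = 4192.5(T − 73.3)
4431.7 T = 307313 − 20211 = 287102
T ≈ 64.78 °C. Since T > 0 °C, the all-ice-melts assumption holds.

T_f ≈ 64.8 °C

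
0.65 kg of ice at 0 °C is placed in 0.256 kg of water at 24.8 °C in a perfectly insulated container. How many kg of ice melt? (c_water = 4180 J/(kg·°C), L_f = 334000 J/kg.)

Cooling the water to 0 °C releases 0.256·4180·24.8 = 26538 J.
To melt every bit of ice: 0.65·334000 = 217100 J.
Since 26538 < 217100 J, not all the ice melts; equilibrium is at 0 °C.
Mass melted = 26538/334000 ≈ 0.07946 kg.

m_melted ≈ 0.0795 kg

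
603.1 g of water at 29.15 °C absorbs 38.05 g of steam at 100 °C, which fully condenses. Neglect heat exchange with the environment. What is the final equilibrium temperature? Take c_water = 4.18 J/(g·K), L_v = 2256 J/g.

T_f ≈ 65.4 °C

Let T be the final temperature. ΣQ_i = 0:
latent heat released on condensation: 38.05×2256 = 85841; condensed water 100 °C→T: 159.05(T − 100); original water: 2521(T − 29.15)
2680 T = 85841 + 15905 + 73486 = 175232
T ≈ 65.38 °C (< 100 °C, so full condensation is consistent).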